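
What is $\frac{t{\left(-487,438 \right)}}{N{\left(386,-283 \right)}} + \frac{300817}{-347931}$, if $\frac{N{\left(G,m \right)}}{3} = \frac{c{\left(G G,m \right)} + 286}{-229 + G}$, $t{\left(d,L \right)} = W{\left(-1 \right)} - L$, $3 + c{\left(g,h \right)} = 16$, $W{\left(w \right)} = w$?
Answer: $- \frac{8083427054}{104031369} \approx -77.702$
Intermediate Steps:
$c{\left(g,h \right)} = 13$ ($c{\left(g,h \right)} = -3 + 16 = 13$)
$t{\left(d,L \right)} = -1 - L$
$N{\left(G,m \right)} = \frac{897}{-229 + G}$ ($N{\left(G,m \right)} = 3 \frac{13 + 286}{-229 + G} = 3 \frac{299}{-229 + G} = \frac{897}{-229 + G}$)
$\frac{t{\left(-487,438 \right)}}{N{\left(386,-283 \right)}} + \frac{300817}{-347931} = \frac{-1 - 438}{897 \frac{1}{-229 + 386}} + \frac{300817}{-347931} = \frac{-1 - 438}{897 \cdot \frac{1}{157}} + 300817 \left(- \frac{1}{347931}\right) = - \frac{439}{897 \cdot \frac{1}{157}} - \frac{300817}{347931} = - \frac{439}{\frac{897}{157}} - \frac{300817}{347931} = \left(-439\right) \frac{157}{897} - \frac{300817}{347931} = - \frac{68923}{897} - \frac{300817}{347931} = - \frac{8083427054}{104031369}$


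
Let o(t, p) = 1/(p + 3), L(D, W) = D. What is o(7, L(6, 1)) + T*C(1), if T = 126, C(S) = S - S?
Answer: ⅑ ≈ 0.11111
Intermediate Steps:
C(S) = 0
o(t, p) = 1/(3 + p)
o(7, L(6, 1)) + T*C(1) = 1/(3 + 6) + 126*0 = 1/9 + 0 = ⅑ + 0 = ⅑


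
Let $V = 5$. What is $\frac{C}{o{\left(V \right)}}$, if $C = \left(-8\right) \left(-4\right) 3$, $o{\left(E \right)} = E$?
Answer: $\frac{96}{5} \approx 19.2$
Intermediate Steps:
$C = 96$ ($C = 32 \cdot 3 = 96$)
$\frac{C}{o{\left(V \right)}} = \frac{96}{5}$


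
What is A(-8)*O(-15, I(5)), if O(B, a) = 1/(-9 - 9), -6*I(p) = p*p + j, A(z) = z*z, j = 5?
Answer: -32/9 ≈ -3.5556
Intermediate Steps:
A(z) = z²
I(p) = -⅚ - p²/6 (I(p) = -(p*p + 5)/6 = -(p² + 5)/6 = -(5 + p²)/6 = -⅚ - p²/6)
O(B, a) = -1/18 (O(B, a) = 1/(-18) = -1/18)
A(-8)*O(-15, I(5)) = (-8)²*(-1/18) = 64*(-1/18) = -32/9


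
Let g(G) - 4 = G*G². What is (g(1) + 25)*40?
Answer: 1200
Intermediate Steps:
g(G) = 4 + G³ (g(G) = 4 + G*G² = 4 + G³)
(g(1) + 25)*40 = ((4 + 1³) + 25)*40 = ((4 + 1) + 25)*40 = (5 + 25)*40 = 30*40 = 1200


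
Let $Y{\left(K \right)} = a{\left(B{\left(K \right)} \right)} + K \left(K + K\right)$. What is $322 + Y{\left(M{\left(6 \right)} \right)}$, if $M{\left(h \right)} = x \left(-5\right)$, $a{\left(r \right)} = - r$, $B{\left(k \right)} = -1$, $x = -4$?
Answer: $1123$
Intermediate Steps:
$M{\left(h \right)} = 20$ ($M{\left(h \right)} = \left(-4\right) \left(-5\right) = 20$)
$Y{\left(K \right)} = 1 + 2 K^{2}$ ($Y{\left(K \right)} = \left(-1\right) \left(-1\right) + K \left(K + K\right) = 1 + K 2 K = 1 + 2 K^{2}$)
$322 + Y{\left(M{\left(6 \right)} \right)} = 322 + \left(1 + 2 \cdot 20^{2}\right) = 322 + \left(1 + 2 \cdot 400\right) = 322 + \left(1 + 800\right) = 322 + 801 = 1123$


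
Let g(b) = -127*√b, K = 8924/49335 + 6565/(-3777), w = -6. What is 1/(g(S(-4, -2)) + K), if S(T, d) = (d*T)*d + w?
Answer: -11357138143065/2587850264872238239 + 926210658119175*I*√22/2587850264872238239 ≈ -4.3886e-6 + 0.0016787*I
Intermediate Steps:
S(T, d) = -6 + T*d² (S(T, d) = (d*T)*d - 6 = (T*d)*d - 6 = T*d² - 6 = -6 + T*d²)
K = -4205483/2700555 (K = 8924*(1/49335) + 6565*(-1/3777) = 388/2145 - 6565/3777 = -4205483/2700555 ≈ -1.5573)
1/(g(S(-4, -2)) + K) = 1/(-127*√(-6 - 4*(-2)²) - 4205483/2700555) = 1/(-127*√(-6 - 4*4) - 4205483/2700555) = 1/(-127*√(-6 - 16) - 4205483/2700555) = 1/(-127*I*√22 - 4205483/2700555) = 1/(-4205483/2700555 - 127*I*√22)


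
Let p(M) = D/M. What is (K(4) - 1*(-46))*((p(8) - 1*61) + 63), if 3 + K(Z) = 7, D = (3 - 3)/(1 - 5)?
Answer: 100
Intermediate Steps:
D = 0 (D = 0/(-4) = 0*(-¼) = 0)
K(Z) = 4 (K(Z) = -3 + 7 = 4)
p(M) = 0 (p(M) = 0/M = 0)
(K(4) - 1*(-46))*((p(8) - 1*61) + 63) = (4 - 1*(-46))*((0 - 1*61) + 63) = (4 + 46)*((0 - 61) + 63) = 50*(-61 + 63) = 50*2 = 100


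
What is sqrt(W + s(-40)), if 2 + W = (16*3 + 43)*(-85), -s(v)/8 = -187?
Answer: 79*I ≈ 79.0*I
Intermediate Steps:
s(v) = 1496 (s(v) = -8*(-187) = 1496)
W = -7737 (W = -2 + (16*3 + 43)*(-85) = -2 + (48 + 43)*(-85) = -2 + 91*(-85) = -2 - 7735 = -7737)
sqrt(W + s(-40)) = sqrt(-7737 + 1496) = sqrt(-6241) = 79*I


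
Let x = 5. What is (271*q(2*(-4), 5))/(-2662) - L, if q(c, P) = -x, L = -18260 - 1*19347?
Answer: 100111189/2662 ≈ 37608.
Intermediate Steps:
L = -37607 (L = -18260 - 19347 = -37607)
q(c, P) = -5 (q(c, P) = -1*5 = -5)
(271*q(2*(-4), 5))/(-2662) - L = (271*(-5))/(-2662) - 1*(-37607) = -1355*(-1/2662) + 37607 = 1355/2662 + 37607 = 100111189/2662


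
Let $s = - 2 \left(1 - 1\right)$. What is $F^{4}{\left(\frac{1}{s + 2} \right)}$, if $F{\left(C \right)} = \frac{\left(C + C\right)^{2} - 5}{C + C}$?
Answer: $256$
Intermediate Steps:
$s = 0$ ($s = \left(-2\right) 0 = 0$)
$F{\left(C \right)} = \frac{-5 + 4 C^{2}}{2 C}$ ($F{\left(C \right)} = \frac{\left(2 C\right)^{2} - 5}{2 C} = \left(4 C^{2} - 5\right) \frac{1}{2 C} = \left(-5 + 4 C^{2}\right) \frac{1}{2 C} = \frac{-5 + 4 C^{2}}{2 C}$)
$F^{4}{\left(\frac{1}{s + 2} \right)} = \left(\frac{2}{0 + 2} - \frac{5}{2 \frac{1}{0 + 2}}\right)^{4} = \left(\frac{2}{2} - \frac{5}{2 \cdot \frac{1}{2}}\right)^{4} = \left(2 \cdot \frac{1}{2} - \frac{5 \frac{1}{\frac{1}{2}}}{2}\right)^{4} = \left(1 - 5\right)^{4} = \left(-4\right)^{4} = 256$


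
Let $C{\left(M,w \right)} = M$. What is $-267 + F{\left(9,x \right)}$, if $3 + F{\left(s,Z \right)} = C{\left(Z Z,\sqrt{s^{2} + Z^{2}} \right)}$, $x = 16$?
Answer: $-14$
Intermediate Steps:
$F{\left(s,Z \right)} = -3 + Z^{2}$ ($F{\left(s,Z \right)} = -3 + Z Z = -3 + Z^{2}$)
$-267 + F{\left(9,x \right)} = -267 - \left(3 - 16^{2}\right) = -267 + \left(-3 + 256\right) = -267 + 253 = -14$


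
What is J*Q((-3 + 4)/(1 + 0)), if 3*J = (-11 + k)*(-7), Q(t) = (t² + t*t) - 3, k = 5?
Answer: -14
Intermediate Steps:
Q(t) = -3 + 2*t² (Q(t) = (t² + t²) - 3 = 2*t² - 3 = -3 + 2*t²)
J = 14 (J = ((-11 + 5)*(-7))/3 = (-6*(-7))/3 = (⅓)*42 = 14)
J*Q((-3 + 4)/(1 + 0)) = 14*(-3 + 2*((-3 + 4)/(1 + 0))²) = 14*(-3 + 2*(1/1)²) = 14*(-3 + 2*(1*1)²) = 14*(-3 + 2*1²) = 14*(-3 + 2*1) = 14*(-3 + 2) = 14*(-1) = -14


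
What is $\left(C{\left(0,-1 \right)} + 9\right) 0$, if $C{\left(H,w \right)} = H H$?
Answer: $0$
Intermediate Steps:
$C{\left(H,w \right)} = H^{2}$
$\left(C{\left(0,-1 \right)} + 9\right) 0 = \left(0^{2} + 9\right) 0 = \left(0 + 9\right) 0 = 9 \cdot 0 = 0$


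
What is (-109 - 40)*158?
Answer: -23542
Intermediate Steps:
(-109 - 40)*158 = -149*158 = -23542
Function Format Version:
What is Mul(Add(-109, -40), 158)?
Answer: -23542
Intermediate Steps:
Mul(Add(-109, -40), 158) = Mul(-149, 158) = -23542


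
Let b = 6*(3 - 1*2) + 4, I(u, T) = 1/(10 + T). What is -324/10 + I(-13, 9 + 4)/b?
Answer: -7451/230 ≈ -32.396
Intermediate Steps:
b = 10 (b = 6*(3 - 2) + 4 = 6*1 + 4 = 6 + 4 = 10)
-324/10 + I(-13, 9 + 4)/b = -324/10 + 1/((10 + (9 + 4))*10) = -324*1/10 + (1/10)/(10 + 13) = -162/5 + (1/10)/23 = -162/5 + (1/23)*(1/10) = -162/5 + 1/230 = -7451/230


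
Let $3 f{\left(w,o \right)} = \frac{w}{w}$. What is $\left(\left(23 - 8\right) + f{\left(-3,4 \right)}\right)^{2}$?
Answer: $\frac{2116}{9} \approx 235.11$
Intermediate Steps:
$f{\left(w,o \right)} = \frac{1}{3}$ ($f{\left(w,o \right)} = \frac{\frac{1}{w} w}{3} = \frac{1}{3} \cdot 1 = \frac{1}{3}$)
$\left(\left(23 - 8\right) + f{\left(-3,4 \right)}\right)^{2} = \left(\left(23 - 8\right) + \frac{1}{3}\right)^{2} = \left(15 + \frac{1}{3}\right)^{2} = \left(\frac{46}{3}\right)^{2} = \frac{2116}{9}$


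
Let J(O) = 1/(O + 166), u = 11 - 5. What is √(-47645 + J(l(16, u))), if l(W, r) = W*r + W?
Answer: 3*I*√409132878/278 ≈ 218.28*I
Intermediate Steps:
u = 6
l(W, r) = W + W*r
J(O) = 1/(166 + O)
√(-47645 + J(l(16, u))) = √(-47645 + 1/(166 + 16*(1 + 6))) = √(-47645 + 1/(166 + 16*7)) = √(-47645 + 1/(166 + 112)) = √(-47645 + 1/278) = √(-13245309/278) = 3*I*√409132878/278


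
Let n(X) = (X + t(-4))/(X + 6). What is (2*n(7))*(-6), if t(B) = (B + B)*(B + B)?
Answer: -852/13 ≈ -65.538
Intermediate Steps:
t(B) = 4*B**2 (t(B) = (2*B)*(2*B) = 4*B**2)
n(X) = (64 + X)/(6 + X) (n(X) = (X + 4*(-4)**2)/(X + 6) = (X + 4*16)/(6 + X) = (X + 64)/(6 + X) = (64 + X)/(6 + X))
(2*n(7))*(-6) = (2*((64 + 7)/(6 + 7)))*(-6) = (2*(71/13))*(-6) = (142/13)*(-6) = -852/13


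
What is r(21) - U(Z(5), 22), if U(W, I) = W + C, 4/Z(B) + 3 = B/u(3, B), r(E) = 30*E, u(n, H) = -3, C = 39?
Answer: 4143/7 ≈ 591.86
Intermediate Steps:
Z(B) = 4/(-3 - B/3) (Z(B) = 4/(-3 + B/(-3)) = 4/(-3 + B*(-⅓)) = 4/(-3 - B/3))
U(W, I) = 39 + W (U(W, I) = W + 39 = 39 + W)
r(21) - U(Z(5), 22) = 30*21 - (39 - 12/(9 + 5)) = 630 - (39 - 12/14) = 630 - (39 - 12*1/14) = 630 - (39 - 6/7) = 630 - 1*267/7 = 630 - 267/7 = 4143/7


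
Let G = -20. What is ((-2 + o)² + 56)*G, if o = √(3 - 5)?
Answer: -1160 + 80*I*√2 ≈ -1160.0 + 113.14*I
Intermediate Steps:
o = I*√2 (o = √(-2) = I*√2 ≈ 1.4142*I)
((-2 + o)² + 56)*G = ((-2 + I*√2)² + 56)*(-20) = (56 + (-2 + I*√2)²)*(-20) = -1120 - 20*(-2 + I*√2)²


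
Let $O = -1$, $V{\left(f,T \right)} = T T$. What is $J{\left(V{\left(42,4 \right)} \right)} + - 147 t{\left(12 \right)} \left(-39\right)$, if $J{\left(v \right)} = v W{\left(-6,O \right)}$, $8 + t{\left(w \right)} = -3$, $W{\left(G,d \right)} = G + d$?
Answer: $-63175$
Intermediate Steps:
$V{\left(f,T \right)} = T^{2}$
$t{\left(w \right)} = -11$ ($t{\left(w \right)} = -8 - 3 = -11$)
$J{\left(v \right)} = - 7 v$ ($J{\left(v \right)} = v \left(-6 - 1\right) = v \left(-7\right) = - 7 v$)
$J{\left(V{\left(42,4 \right)} \right)} + - 147 t{\left(12 \right)} \left(-39\right) = - 7 \cdot 4^{2} + \left(-147\right) \left(-11\right) \left(-39\right) = \left(-7\right) 16 + 1617 \left(-39\right) = -112 - 63063 = -63175$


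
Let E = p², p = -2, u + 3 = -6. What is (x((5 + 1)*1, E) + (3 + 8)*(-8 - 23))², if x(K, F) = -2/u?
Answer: 9406489/81 ≈ 1.1613e+5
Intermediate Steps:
u = -9 (u = -3 - 6 = -9)
E = 4 (E = (-2)² = 4)
x(K, F) = 2/9 (x(K, F) = -2/(-9) = -2*(-⅑) = 2/9)
(x((5 + 1)*1, E) + (3 + 8)*(-8 - 23))² = (2/9 + (3 + 8)*(-8 - 23))² = (2/9 + 11*(-31))² = (2/9 - 341)² = (-3067/9)² = 9406489/81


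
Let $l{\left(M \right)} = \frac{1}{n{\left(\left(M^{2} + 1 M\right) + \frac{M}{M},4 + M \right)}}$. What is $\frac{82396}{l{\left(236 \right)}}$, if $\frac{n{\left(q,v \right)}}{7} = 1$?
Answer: $576772$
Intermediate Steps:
$n{\left(q,v \right)} = 7$ ($n{\left(q,v \right)} = 7 \cdot 1 = 7$)
$l{\left(M \right)} = \frac{1}{7}$
$\frac{82396}{l{\left(236 \right)}} = 82396 \frac{1}{\frac{1}{7}} = 82396 \cdot 7 = 576772$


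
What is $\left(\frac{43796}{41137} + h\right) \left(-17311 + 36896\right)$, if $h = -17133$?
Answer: $- \frac{13802654583625}{41137} \approx -3.3553 \cdot 10^{8}$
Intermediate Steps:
$\left(\frac{43796}{41137} + h\right) \left(-17311 + 36896\right) = \left(\frac{43796}{41137} - 17133\right) \left(-17311 + 36896\right) = \left(43796 \cdot \frac{1}{41137} - 17133\right) 19585 = \left(\frac{43796}{41137} - 17133\right) 19585 = \left(- \frac{704756425}{41137}\right) 19585 = - \frac{13802654583625}{41137}$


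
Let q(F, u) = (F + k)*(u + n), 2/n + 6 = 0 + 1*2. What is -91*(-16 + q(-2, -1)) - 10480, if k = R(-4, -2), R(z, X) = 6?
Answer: -8478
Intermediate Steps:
n = -1/2 (n = 2/(-6 + (0 + 1*2)) = 2/(-6 + (0 + 2)) = 2/(-6 + 2) = 2/(-4) = 2*(-1/4) = -1/2 ≈ -0.50000)
k = 6
q(F, u) = (6 + F)*(-1/2 + u) (q(F, u) = (F + 6)*(u - 1/2) = (6 + F)*(-1/2 + u))
-91*(-16 + q(-2, -1)) - 10480 = -91*(-16 + (-3 + 6*(-1) - 1/2*(-2) - 2*(-1))) - 10480 = -91*(-16 + (-3 - 6 + 1 + 2)) - 10480 = -91*(-16 - 6) - 10480 = -91*(-22) - 10480 = 2002 - 10480 = -8478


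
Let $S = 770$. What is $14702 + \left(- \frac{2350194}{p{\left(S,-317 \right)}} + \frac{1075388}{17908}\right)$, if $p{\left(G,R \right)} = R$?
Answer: $\frac{31472253755}{1419209} \approx 22176.0$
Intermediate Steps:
$14702 + \left(- \frac{2350194}{p{\left(S,-317 \right)}} + \frac{1075388}{17908}\right) = 14702 + \left(- \frac{2350194}{-317} + \frac{1075388}{17908}\right) = 14702 + \left(\left(-2350194\right) \left(- \frac{1}{317}\right) + 1075388 \cdot \frac{1}{17908}\right) = 14702 + \left(\frac{2350194}{317} + \frac{268847}{4477}\right) = 14702 + \frac{10607043037}{1419209} = \frac{31472253755}{1419209}$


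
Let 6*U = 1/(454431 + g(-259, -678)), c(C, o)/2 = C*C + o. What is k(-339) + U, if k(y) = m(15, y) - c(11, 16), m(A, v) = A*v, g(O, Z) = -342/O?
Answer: -3784460559275/706187826 ≈ -5359.0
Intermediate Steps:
c(C, o) = 2*o + 2*C² (c(C, o) = 2*(C*C + o) = 2*(C² + o) = 2*(o + C²) = 2*o + 2*C²)
U = 259/706187826 (U = 1/(6*(454431 - 342/(-259))) = 1/(6*(454431 - 342*(-1/259))) = 1/(6*(454431 + 342/259)) = 1/(6*(117697971/259)) = (⅙)*(259/117697971) = 259/706187826 ≈ 3.6676e-7)
k(y) = -274 + 15*y (k(y) = 15*y - (2*16 + 2*11²) = 15*y - (32 + 2*121) = 15*y - (32 + 242) = 15*y - 1*274 = 15*y - 274 = -274 + 15*y)
k(-339) + U = (-274 + 15*(-339)) + 259/706187826 = (-274 - 5085) + 259/706187826 = -5359 + 259/706187826 = -3784460559275/706187826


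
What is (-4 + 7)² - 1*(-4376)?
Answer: 4385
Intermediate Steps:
(-4 + 7)² - 1*(-4376) = 3² + 4376 = 9 + 4376 = 4385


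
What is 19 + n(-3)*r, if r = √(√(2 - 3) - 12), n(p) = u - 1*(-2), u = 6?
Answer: 19 + 8*√(-12 + I) ≈ 20.154 + 27.737*I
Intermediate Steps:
n(p) = 8 (n(p) = 6 - 1*(-2) = 6 + 2 = 8)
r = √(-12 + I) (r = √(√(-1) - 12) = √(I - 12) = √(-12 + I) ≈ 0.14421 + 3.4671*I)
19 + n(-3)*r = 19 + 8*√(-12 + I)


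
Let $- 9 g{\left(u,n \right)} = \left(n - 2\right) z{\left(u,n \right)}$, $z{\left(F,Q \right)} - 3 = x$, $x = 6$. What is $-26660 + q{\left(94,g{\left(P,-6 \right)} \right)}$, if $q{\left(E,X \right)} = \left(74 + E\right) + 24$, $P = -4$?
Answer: $-26468$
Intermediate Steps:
$z{\left(F,Q \right)} = 9$ ($z{\left(F,Q \right)} = 3 + 6 = 9$)
$g{\left(u,n \right)} = 2 - n$ ($g{\left(u,n \right)} = - \frac{\left(n - 2\right) 9}{9} = - \frac{\left(-2 + n\right) 9}{9} = - \frac{-18 + 9 n}{9} = 2 - n$)
$q{\left(E,X \right)} = 98 + E$
$-26660 + q{\left(94,g{\left(P,-6 \right)} \right)} = -26660 + \left(98 + 94\right) = -26660 + 192 = -26468$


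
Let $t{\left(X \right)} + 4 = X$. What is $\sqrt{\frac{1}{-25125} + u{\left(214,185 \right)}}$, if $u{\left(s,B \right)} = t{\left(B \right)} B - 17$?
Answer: $\frac{\sqrt{845087916495}}{5025} \approx 182.94$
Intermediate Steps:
$t{\left(X \right)} = -4 + X$
$u{\left(s,B \right)} = -17 + B \left(-4 + B\right)$ ($u{\left(s,B \right)} = \left(-4 + B\right) B - 17 = B \left(-4 + B\right) - 17 = -17 + B \left(-4 + B\right)$)
$\sqrt{\frac{1}{-25125} + u{\left(214,185 \right)}} = \sqrt{\frac{1}{-25125} - \left(17 - 185 \left(-4 + 185\right)\right)} = \sqrt{- \frac{1}{25125} + \left(-17 + 185 \cdot 181\right)} = \sqrt{- \frac{1}{25125} + \left(-17 + 33485\right)} = \sqrt{- \frac{1}{25125} + 33468} = \sqrt{\frac{840883499}{25125}} = \frac{\sqrt{845087916495}}{5025}$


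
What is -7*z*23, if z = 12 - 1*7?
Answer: -805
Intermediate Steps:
z = 5 (z = 12 - 7 = 5)
-7*z*23 = -7*5*23 = -35*23 = -805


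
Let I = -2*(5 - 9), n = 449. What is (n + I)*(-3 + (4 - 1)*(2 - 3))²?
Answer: 16452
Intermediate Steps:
I = 8 (I = -2*(-4) = 8)
(n + I)*(-3 + (4 - 1)*(2 - 3))² = (449 + 8)*(-3 + (4 - 1)*(2 - 3))² = 457*(-3 + 3*(-1))² = 457*(-3 - 3)² = 457*(-6)² = 457*36 = 16452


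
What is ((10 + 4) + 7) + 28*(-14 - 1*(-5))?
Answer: -231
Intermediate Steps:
((10 + 4) + 7) + 28*(-14 - 1*(-5)) = (14 + 7) + 28*(-14 + 5) = 21 + 28*(-9) = 21 - 252 = -231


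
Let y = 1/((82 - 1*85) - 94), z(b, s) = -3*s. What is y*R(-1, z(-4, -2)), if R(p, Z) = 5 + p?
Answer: -4/97 ≈ -0.041237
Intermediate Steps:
y = -1/97 (y = 1/((82 - 85) - 94) = 1/(-3 - 94) = 1/(-97) = -1/97 ≈ -0.010309)
y*R(-1, z(-4, -2)) = -(5 - 1)/97 = -1/97*4 = -4/97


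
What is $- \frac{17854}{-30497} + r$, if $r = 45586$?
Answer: $\frac{1390254096}{30497} \approx 45587.0$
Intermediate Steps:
$- \frac{17854}{-30497} + r = - \frac{17854}{-30497} + 45586 = \left(-17854\right) \left(- \frac{1}{30497}\right) + 45586 = \frac{17854}{30497} + 45586 = \frac{1390254096}{30497}$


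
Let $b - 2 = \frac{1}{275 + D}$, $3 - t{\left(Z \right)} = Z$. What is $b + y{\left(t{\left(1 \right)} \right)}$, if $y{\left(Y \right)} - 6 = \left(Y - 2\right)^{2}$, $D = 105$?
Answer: $\frac{3041}{380} \approx 8.0026$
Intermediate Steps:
$t{\left(Z \right)} = 3 - Z$
$b = \frac{761}{380}$ ($b = 2 + \frac{1}{275 + 105} = 2 + \frac{1}{380} = \frac{761}{380} \approx 2.0026$)
$y{\left(Y \right)} = 6 + \left(-2 + Y\right)^{2}$ ($y{\left(Y \right)} = 6 + \left(Y - 2\right)^{2} = 6 + \left(-2 + Y\right)^{2}$)
$b + y{\left(t{\left(1 \right)} \right)} = \frac{761}{380} + \left(6 + \left(-2 + \left(3 - 1\right)\right)^{2}\right) = \frac{761}{380} + \left(6 + \left(-2 + 2\right)^{2}\right) = \frac{761}{380} + \left(6 + 0^{2}\right) = \frac{761}{380} + \left(6 + 0\right) = \frac{761}{380} + 6 = \frac{3041}{380}$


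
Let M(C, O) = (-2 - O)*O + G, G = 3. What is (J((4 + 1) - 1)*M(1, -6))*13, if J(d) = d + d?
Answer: -2184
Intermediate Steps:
M(C, O) = 3 + O*(-2 - O) (M(C, O) = (-2 - O)*O + 3 = O*(-2 - O) + 3 = 3 + O*(-2 - O))
J(d) = 2*d
(J((4 + 1) - 1)*M(1, -6))*13 = ((2*((4 + 1) - 1))*(3 - 1*(-6)² - 2*(-6)))*13 = ((2*(5 - 1))*(3 - 1*36 + 12))*13 = ((2*4)*(3 - 36 + 12))*13 = (8*(-21))*13 = -168*13 = -2184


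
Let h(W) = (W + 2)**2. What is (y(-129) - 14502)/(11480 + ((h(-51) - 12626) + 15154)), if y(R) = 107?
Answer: -14395/16409 ≈ -0.87726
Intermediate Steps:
h(W) = (2 + W)**2
(y(-129) - 14502)/(11480 + ((h(-51) - 12626) + 15154)) = (107 - 14502)/(11480 + (((2 - 51)**2 - 12626) + 15154)) = -14395/(11480 + (((-49)**2 - 12626) + 15154)) = -14395/(11480 + ((2401 - 12626) + 15154)) = -14395/(11480 + (-10225 + 15154)) = -14395/(11480 + 4929) = -14395/16409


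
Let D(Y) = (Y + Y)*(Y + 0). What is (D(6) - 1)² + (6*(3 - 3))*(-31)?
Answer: 5041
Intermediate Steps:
D(Y) = 2*Y² (D(Y) = (2*Y)*Y = 2*Y²)
(D(6) - 1)² + (6*(3 - 3))*(-31) = (2*6² - 1)² + (6*(3 - 3))*(-31) = (2*36 - 1)² + (6*0)*(-31) = (72 - 1)² + 0*(-31) = 71² + 0 = 5041 + 0 = 5041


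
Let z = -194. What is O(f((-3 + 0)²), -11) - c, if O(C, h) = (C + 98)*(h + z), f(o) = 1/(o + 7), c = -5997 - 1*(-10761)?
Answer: -397869/16 ≈ -24867.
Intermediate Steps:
c = 4764 (c = -5997 + 10761 = 4764)
f(o) = 1/(7 + o)
O(C, h) = (-194 + h)*(98 + C) (O(C, h) = (C + 98)*(h - 194) = (98 + C)*(-194 + h) = (-194 + h)*(98 + C))
O(f((-3 + 0)²), -11) - c = (-19012 - 194/(7 + (-3 + 0)²) + 98*(-11) - 11/(7 + (-3 + 0)²)) - 1*4764 = (-19012 - 194/(7 + (-3)²) - 1078 - 11/(7 + (-3)²)) - 4764 = (-19012 - 194/(7 + 9) - 1078 - 11/(7 + 9)) - 4764 = (-19012 - 194/16 - 1078 - 11/16) - 4764 = (-19012 - 194*1/16 - 1078 + (1/16)*(-11)) - 4764 = (-19012 - 97/8 - 1078 - 11/16) - 4764 = -321645/16 - 4764 = -397869/16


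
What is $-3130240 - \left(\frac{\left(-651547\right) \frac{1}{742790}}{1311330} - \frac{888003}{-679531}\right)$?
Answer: $- \frac{2071882571769999472255643}{661892285197781700} \approx -3.1302 \cdot 10^{6}$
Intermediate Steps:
$-3130240 - \left(\frac{\left(-651547\right) \frac{1}{742790}}{1311330} - \frac{888003}{-679531}\right) = -3130240 - \left(\left(-651547\right) \frac{1}{742790} \cdot \frac{1}{1311330} - - \frac{888003}{679531}\right) = -3130240 - \left(\left(- \frac{651547}{742790}\right) \frac{1}{1311330} + \frac{888003}{679531}\right) = -3130240 - \left(- \frac{651547}{974042810700} + \frac{888003}{679531}\right) = -3130240 - \frac{864952495283647643}{661892285197781700} = - \frac{2071882571769999472255643}{661892285197781700}$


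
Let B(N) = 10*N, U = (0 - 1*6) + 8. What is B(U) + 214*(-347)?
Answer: -74238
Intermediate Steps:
U = 2 (U = (0 - 6) + 8 = -6 + 8 = 2)
B(U) + 214*(-347) = 10*2 + 214*(-347) = 20 - 74258 = -74238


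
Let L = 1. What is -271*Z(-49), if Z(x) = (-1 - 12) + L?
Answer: 3252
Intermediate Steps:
Z(x) = -12 (Z(x) = (-1 - 12) + 1 = -13 + 1 = -12)
-271*Z(-49) = -271*(-12) = 3252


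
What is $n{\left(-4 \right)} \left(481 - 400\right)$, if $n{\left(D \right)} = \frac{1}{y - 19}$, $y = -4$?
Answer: $- \frac{81}{23} \approx -3.5217$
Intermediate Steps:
$n{\left(D \right)} = - \frac{1}{23}$ ($n{\left(D \right)} = \frac{1}{-4 - 19} = \frac{1}{-23} = - \frac{1}{23}$)
$n{\left(-4 \right)} \left(481 - 400\right) = - \frac{481 - 400}{23} = \left(- \frac{1}{23}\right) 81 = - \frac{81}{23}$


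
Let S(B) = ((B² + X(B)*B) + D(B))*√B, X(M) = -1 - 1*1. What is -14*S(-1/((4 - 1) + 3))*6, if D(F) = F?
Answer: -49*I*√6/18 ≈ -6.6681*I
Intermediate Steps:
X(M) = -2 (X(M) = -1 - 1 = -2)
S(B) = √B*(B² - B) (S(B) = ((B² - 2*B) + B)*√B = (B² - B)*√B = √B*(B² - B))
-14*S(-1/((4 - 1) + 3))*6 = -14*(-1/((4 - 1) + 3))^(3/2)*(-1 - 1/((4 - 1) + 3))*6 = -14*(-1/(3 + 3))^(3/2)*(-1 - 1/(3 + 3))*6 = -14*(-1/6)^(3/2)*(-1 - 1/6)*6 = -14*(-1*⅙)^(3/2)*(-1 - 1*⅙)*6 = -14*(-⅙)^(3/2)*(-1 - ⅙)*6 = -14*(-I*√6/36)*(-7)/6*6 = -49*I*√6/108*6 = -49*I*√6/18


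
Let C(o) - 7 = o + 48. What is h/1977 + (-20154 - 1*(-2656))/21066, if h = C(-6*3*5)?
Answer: -5888476/6941247 ≈ -0.84833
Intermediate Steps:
C(o) = 55 + o (C(o) = 7 + (o + 48) = 7 + (48 + o) = 55 + o)
h = -35 (h = 55 - 6*3*5 = 55 - 18*5 = 55 - 90 = -35)
h/1977 + (-20154 - 1*(-2656))/21066 = -35/1977 + (-20154 - 1*(-2656))/21066 = -35*1/1977 + (-20154 + 2656)*(1/21066) = -35/1977 - 17498*1/21066 = -35/1977 - 8749/10533 = -5888476/6941247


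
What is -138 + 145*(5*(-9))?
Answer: -6663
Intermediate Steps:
-138 + 145*(5*(-9)) = -138 + 145*(-45) = -138 - 6525 = -6663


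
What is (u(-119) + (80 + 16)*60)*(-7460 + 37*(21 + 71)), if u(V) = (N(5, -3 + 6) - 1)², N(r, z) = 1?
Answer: -23362560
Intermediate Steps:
u(V) = 0 (u(V) = (1 - 1)² = 0² = 0)
(u(-119) + (80 + 16)*60)*(-7460 + 37*(21 + 71)) = (0 + (80 + 16)*60)*(-7460 + 37*(21 + 71)) = (0 + 96*60)*(-7460 + 37*92) = (0 + 5760)*(-7460 + 3404) = 5760*(-4056) = -23362560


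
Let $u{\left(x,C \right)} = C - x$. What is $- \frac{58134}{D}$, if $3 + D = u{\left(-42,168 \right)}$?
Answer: $- \frac{19378}{69} \approx -280.84$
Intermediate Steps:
$D = 207$ ($D = -3 + \left(168 - -42\right) = -3 + \left(168 + 42\right) = -3 + 210 = 207$)
$- \frac{58134}{D} = - \frac{58134}{207} = \left(-58134\right) \frac{1}{207} = - \frac{19378}{69}$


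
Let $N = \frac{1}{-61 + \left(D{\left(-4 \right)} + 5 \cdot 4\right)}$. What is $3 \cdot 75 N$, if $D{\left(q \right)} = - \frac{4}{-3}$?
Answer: $- \frac{675}{119} \approx -5.6723$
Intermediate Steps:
$D{\left(q \right)} = \frac{4}{3}$ ($D{\left(q \right)} = \left(-4\right) \left(- \frac{1}{3}\right) = \frac{4}{3}$)
$N = - \frac{3}{119}$ ($N = \frac{1}{-61 + \left(\frac{4}{3} + 5 \cdot 4\right)} = \frac{1}{-61 + \left(\frac{4}{3} + 20\right)} = \frac{1}{-61 + \frac{64}{3}} = \frac{1}{- \frac{119}{3}} = - \frac{3}{119} \approx -0.02521$)
$3 \cdot 75 N = 3 \cdot 75 \left(- \frac{3}{119}\right) = 225 \left(- \frac{3}{119}\right) = - \frac{675}{119}$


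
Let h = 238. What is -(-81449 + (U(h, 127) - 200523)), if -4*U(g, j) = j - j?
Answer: 281972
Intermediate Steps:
U(g, j) = 0 (U(g, j) = -(j - j)/4 = -¼*0 = 0)
-(-81449 + (U(h, 127) - 200523)) = -(-81449 + (0 - 200523)) = -(-81449 - 200523) = -1*(-281972) = 281972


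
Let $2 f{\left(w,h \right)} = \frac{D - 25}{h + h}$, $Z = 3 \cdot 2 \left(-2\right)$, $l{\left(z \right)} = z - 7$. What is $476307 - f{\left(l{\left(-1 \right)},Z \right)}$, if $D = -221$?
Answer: $\frac{3810415}{8} \approx 4.763 \cdot 10^{5}$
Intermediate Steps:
$l{\left(z \right)} = -7 + z$
$Z = -12$ ($Z = 6 \left(-2\right) = -12$)
$f{\left(w,h \right)} = - \frac{123}{2 h}$ ($f{\left(w,h \right)} = \frac{\left(-221 - 25\right) \frac{1}{h + h}}{2} = \frac{\left(-246\right) \frac{1}{2 h}}{2} = \frac{\left(-123\right) \frac{1}{h}}{2} = - \frac{123}{2 h}$)
$476307 - f{\left(l{\left(-1 \right)},Z \right)} = 476307 - - \frac{123}{2 \left(-12\right)} = 476307 - \left(- \frac{123}{2}\right) \left(- \frac{1}{12}\right) = 476307 - \frac{41}{8} = \frac{3810415}{8}$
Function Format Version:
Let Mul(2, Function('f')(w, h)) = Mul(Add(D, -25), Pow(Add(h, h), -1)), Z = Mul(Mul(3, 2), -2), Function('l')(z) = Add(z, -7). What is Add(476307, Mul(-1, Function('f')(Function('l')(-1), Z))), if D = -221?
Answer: Rational(3810415, 8) ≈ 4.7630e+5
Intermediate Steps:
Function('l')(z) = Add(-7, z)
Z = -12 (Z = Mul(6, -2) = -12)
Function('f')(w, h) = Mul(Rational(-123, 2), Pow(h, -1)) (Function('f')(w, h) = Mul(Rational(1, 2), Mul(Add(-221, -25), Pow(Add(h, h), -1))) = Mul(Rational(1, 2), Mul(-246, Pow(Mul(2, h), -1))) = Mul(Rational(1, 2), Mul(-246, Mul(Rational(1, 2), Pow(h, -1)))) = Mul(Rational(1, 2), Mul(-123, Pow(h, -1))) = Mul(Rational(-123, 2), Pow(h, -1)))
Add(476307, Mul(-1, Function('f')(Function('l')(-1), Z))) = Add(476307, Mul(-1, Mul(Rational(-123, 2), Pow(-12, -1)))) = Add(476307, Mul(-1, Mul(Rational(-123, 2), Rational(-1, 12)))) = Add(476307, Mul(-1, Rational(41, 8))) = Add(476307, Rational(-41, 8)) = Rational(3810415, 8)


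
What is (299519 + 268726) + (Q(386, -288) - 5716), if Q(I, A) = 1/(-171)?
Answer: 96192458/171 ≈ 5.6253e+5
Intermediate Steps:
Q(I, A) = -1/171
(299519 + 268726) + (Q(386, -288) - 5716) = (299519 + 268726) + (-1/171 - 5716) = 568245 - 977437/171 = 96192458/171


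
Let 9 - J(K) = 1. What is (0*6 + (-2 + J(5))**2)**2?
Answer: 1296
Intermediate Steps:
J(K) = 8 (J(K) = 9 - 1*1 = 9 - 1 = 8)
(0*6 + (-2 + J(5))**2)**2 = (0*6 + (-2 + 8)**2)**2 = (0 + 6**2)**2 = (0 + 36)**2 = 36**2 = 1296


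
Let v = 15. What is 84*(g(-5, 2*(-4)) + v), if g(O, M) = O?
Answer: 840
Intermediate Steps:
84*(g(-5, 2*(-4)) + v) = 84*(-5 + 15) = 84*10 = 840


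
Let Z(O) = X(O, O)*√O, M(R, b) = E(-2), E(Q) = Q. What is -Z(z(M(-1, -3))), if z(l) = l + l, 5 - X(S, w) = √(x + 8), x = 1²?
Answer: -4*I ≈ -4.0*I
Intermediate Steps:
x = 1
M(R, b) = -2
X(S, w) = 2 (X(S, w) = 5 - √(1 + 8) = 5 - √9 = 5 - 1*3 = 5 - 3 = 2)
z(l) = 2*l
Z(O) = 2*√O
-Z(z(M(-1, -3))) = -2*√(2*(-2)) = -2*√(-4) = -2*2*I = -4*I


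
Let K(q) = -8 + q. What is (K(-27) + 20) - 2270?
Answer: -2285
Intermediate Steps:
(K(-27) + 20) - 2270 = ((-8 - 27) + 20) - 2270 = (-35 + 20) - 2270 = -15 - 2270 = -2285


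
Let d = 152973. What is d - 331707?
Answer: -178734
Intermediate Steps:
d - 331707 = 152973 - 331707 = -178734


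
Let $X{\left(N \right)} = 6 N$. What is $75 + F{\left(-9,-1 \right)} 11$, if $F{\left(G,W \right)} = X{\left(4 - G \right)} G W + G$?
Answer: $7698$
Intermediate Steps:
$F{\left(G,W \right)} = G + G W \left(24 - 6 G\right)$ ($F{\left(G,W \right)} = 6 \left(4 - G\right) G W + G = \left(24 - 6 G\right) G W + G = G \left(24 - 6 G\right) W + G = G W \left(24 - 6 G\right) + G = G + G W \left(24 - 6 G\right)$)
$75 + F{\left(-9,-1 \right)} 11 = 75 + \left(-1\right) \left(-9\right) \left(-1 + 6 \left(-1\right) \left(-4 - 9\right)\right) 11 = 75 + \left(-1\right) \left(-9\right) \left(-1 + 6 \left(-1\right) \left(-13\right)\right) 11 = 75 + \left(-1\right) \left(-9\right) \left(-1 + 78\right) 11 = 75 + \left(-1\right) \left(-9\right) 77 \cdot 11 = 75 + 693 \cdot 11 = 75 + 7623 = 7698$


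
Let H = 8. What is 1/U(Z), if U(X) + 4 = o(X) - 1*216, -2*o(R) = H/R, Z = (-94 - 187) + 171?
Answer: -55/12098 ≈ -0.0045462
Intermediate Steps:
Z = -110 (Z = -281 + 171 = -110)
o(R) = -4/R
U(X) = -220 - 4/X (U(X) = -4 + (-4/X - 1*216) = -4 + (-4/X - 216) = -4 + (-216 - 4/X) = -220 - 4/X)
1/U(Z) = 1/(-220 - 4/(-110)) = 1/(-220 - 4*(-1/110)) = 1/(-220 + 2/55) = 1/(-12098/55) = -55/12098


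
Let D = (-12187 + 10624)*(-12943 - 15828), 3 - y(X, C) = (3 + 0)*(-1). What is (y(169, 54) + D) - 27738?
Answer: 44941341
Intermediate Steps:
y(X, C) = 6 (y(X, C) = 3 - (3 + 0)*(-1) = 3 - 3*(-1) = 3 - 1*(-3) = 3 + 3 = 6)
D = 44969073 (D = -1563*(-28771) = 44969073)
(y(169, 54) + D) - 27738 = (6 + 44969073) - 27738 = 44969079 - 27738 = 44941341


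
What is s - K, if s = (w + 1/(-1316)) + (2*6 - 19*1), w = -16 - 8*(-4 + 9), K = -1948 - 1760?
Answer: 4796819/1316 ≈ 3645.0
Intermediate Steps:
K = -3708
w = -56 (w = -16 - 8*5 = -16 - 40 = -56)
s = -82909/1316 (s = (-56 + 1/(-1316)) + (2*6 - 19*1) = (-56 - 1/1316) + (12 - 19) = -73697/1316 - 7 = -82909/1316 ≈ -63.001)
s - K = -82909/1316 - 1*(-3708) = -82909/1316 + 3708 = 4796819/1316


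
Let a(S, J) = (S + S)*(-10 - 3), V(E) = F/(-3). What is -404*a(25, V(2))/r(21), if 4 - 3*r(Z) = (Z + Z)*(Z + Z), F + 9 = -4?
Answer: -19695/44 ≈ -447.61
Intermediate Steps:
F = -13 (F = -9 - 4 = -13)
V(E) = 13/3 (V(E) = -13/(-3) = -13*(-⅓) = 13/3)
a(S, J) = -26*S (a(S, J) = (2*S)*(-13) = -26*S)
r(Z) = 4/3 - 4*Z²/3 (r(Z) = 4/3 - (Z + Z)*(Z + Z)/3 = 4/3 - 2*Z*2*Z/3 = 4/3 - 4*Z²/3)
-404*a(25, V(2))/r(21) = -404*(-650/(4/3 - 4/3*21²)) = -404*(-650/(4/3 - 4/3*441)) = -404*(-650/(4/3 - 588)) = -404/((-1760/3*(-1/650))) = -404/176/195 = -404*195/176 = -19695/44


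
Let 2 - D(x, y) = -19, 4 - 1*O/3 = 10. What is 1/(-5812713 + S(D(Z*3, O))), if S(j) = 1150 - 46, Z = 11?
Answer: -1/5811609 ≈ -1.7207e-7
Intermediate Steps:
O = -18 (O = 12 - 3*10 = 12 - 30 = -18)
D(x, y) = 21 (D(x, y) = 2 - 1*(-19) = 2 + 19 = 21)
S(j) = 1104
1/(-5812713 + S(D(Z*3, O))) = 1/(-5812713 + 1104) = 1/(-5811609) = -1/5811609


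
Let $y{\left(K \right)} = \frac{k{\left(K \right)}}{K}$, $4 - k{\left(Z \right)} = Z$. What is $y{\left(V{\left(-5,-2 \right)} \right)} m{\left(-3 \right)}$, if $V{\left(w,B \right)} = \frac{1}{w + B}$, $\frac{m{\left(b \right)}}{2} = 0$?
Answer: $0$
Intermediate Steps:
$m{\left(b \right)} = 0$ ($m{\left(b \right)} = 2 \cdot 0 = 0$)
$k{\left(Z \right)} = 4 - Z$
$V{\left(w,B \right)} = \frac{1}{B + w}$
$y{\left(K \right)} = \frac{4 - K}{K}$
$y{\left(V{\left(-5,-2 \right)} \right)} m{\left(-3 \right)} = \frac{4 - \frac{1}{-2 - 5}}{\frac{1}{-2 - 5}} \cdot 0 = \frac{4 - \frac{1}{-7}}{\frac{1}{-7}} \cdot 0 = \frac{4 - - \frac{1}{7}}{- \frac{1}{7}} \cdot 0 = - 7 \left(4 + \frac{1}{7}\right) 0 = \left(-7\right) \frac{29}{7} \cdot 0 = \left(-29\right) 0 = 0$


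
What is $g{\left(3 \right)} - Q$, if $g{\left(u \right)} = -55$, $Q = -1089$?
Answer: $1034$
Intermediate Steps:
$g{\left(3 \right)} - Q = -55 - -1089 = -55 + 1089 = 1034$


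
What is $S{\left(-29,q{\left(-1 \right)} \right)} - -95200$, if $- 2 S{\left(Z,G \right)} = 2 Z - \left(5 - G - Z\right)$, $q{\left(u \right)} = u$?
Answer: $\frac{190493}{2} \approx 95247.0$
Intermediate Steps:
$S{\left(Z,G \right)} = \frac{5}{2} - \frac{3 Z}{2} - \frac{G}{2}$ ($S{\left(Z,G \right)} = - \frac{2 Z - \left(5 - G - Z\right)}{2} = - \frac{2 Z + \left(-5 + G + Z\right)}{2} = - \frac{-5 + G + 3 Z}{2} = \frac{5}{2} - \frac{3 Z}{2} - \frac{G}{2}$)
$S{\left(-29,q{\left(-1 \right)} \right)} - -95200 = \left(\frac{5}{2} - - \frac{87}{2} - - \frac{1}{2}\right) - -95200 = \left(\frac{5}{2} + \frac{87}{2} + \frac{1}{2}\right) + 95200 = \frac{93}{2} + 95200 = \frac{190493}{2}$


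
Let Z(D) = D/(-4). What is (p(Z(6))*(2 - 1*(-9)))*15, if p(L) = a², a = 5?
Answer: 4125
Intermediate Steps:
Z(D) = -D/4 (Z(D) = D*(-¼) = -D/4)
p(L) = 25 (p(L) = 5² = 25)
(p(Z(6))*(2 - 1*(-9)))*15 = (25*(2 - 1*(-9)))*15 = (25*(2 + 9))*15 = (25*11)*15 = 275*15 = 4125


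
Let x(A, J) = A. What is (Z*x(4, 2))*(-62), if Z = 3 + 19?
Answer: -5456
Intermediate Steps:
Z = 22
(Z*x(4, 2))*(-62) = (22*4)*(-62) = 88*(-62) = -5456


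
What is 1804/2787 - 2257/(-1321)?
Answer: 8673343/3681627 ≈ 2.3558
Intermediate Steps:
1804/2787 - 2257/(-1321) = 1804*(1/2787) - 2257*(-1/1321) = 1804/2787 + 2257/1321 = 8673343/3681627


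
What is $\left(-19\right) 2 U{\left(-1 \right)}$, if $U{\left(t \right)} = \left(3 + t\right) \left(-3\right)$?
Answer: $228$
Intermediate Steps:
$U{\left(t \right)} = -9 - 3 t$
$\left(-19\right) 2 U{\left(-1 \right)} = \left(-19\right) 2 \left(-9 - -3\right) = - 38 \left(-9 + 3\right) = \left(-38\right) \left(-6\right) = 228$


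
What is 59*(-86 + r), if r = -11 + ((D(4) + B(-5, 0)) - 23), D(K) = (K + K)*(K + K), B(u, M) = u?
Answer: -3599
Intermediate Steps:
D(K) = 4*K**2 (D(K) = (2*K)*(2*K) = 4*K**2)
r = 25 (r = -11 + ((4*4**2 - 5) - 23) = -11 + ((4*16 - 5) - 23) = -11 + ((64 - 5) - 23) = -11 + (59 - 23) = -11 + 36 = 25)
59*(-86 + r) = 59*(-86 + 25) = 59*(-61) = -3599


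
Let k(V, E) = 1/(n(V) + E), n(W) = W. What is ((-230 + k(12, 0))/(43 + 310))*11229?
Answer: -10326937/1412 ≈ -7313.7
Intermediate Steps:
k(V, E) = 1/(E + V) (k(V, E) = 1/(V + E) = 1/(E + V))
((-230 + k(12, 0))/(43 + 310))*11229 = ((-230 + 1/(0 + 12))/(43 + 310))*11229 = ((-230 + 1/12)/353)*11229 = ((-230 + 1/12)*(1/353))*11229 = -2759/12*1/353*11229 = -2759/4236*11229 = -10326937/1412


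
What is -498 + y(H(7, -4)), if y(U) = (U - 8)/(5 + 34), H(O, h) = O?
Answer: -19423/39 ≈ -498.03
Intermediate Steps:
y(U) = -8/39 + U/39 (y(U) = (-8 + U)/39 = (-8 + U)*(1/39) = -8/39 + U/39)
-498 + y(H(7, -4)) = -498 + (-8/39 + (1/39)*7) = -498 + (-8/39 + 7/39) = -498 - 1/39 = -19423/39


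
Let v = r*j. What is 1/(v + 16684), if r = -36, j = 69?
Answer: 1/14200 ≈ 7.0423e-5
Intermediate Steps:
v = -2484 (v = -36*69 = -2484)
1/(v + 16684) = 1/(-2484 + 16684) = 1/14200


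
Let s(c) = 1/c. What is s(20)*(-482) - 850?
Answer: -8741/10 ≈ -874.10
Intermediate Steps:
s(20)*(-482) - 850 = -482/20 - 850 = (1/20)*(-482) - 850 = -241/10 - 850 = -8741/10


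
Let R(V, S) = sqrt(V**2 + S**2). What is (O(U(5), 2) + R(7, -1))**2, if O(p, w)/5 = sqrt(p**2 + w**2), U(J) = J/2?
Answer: 1225/4 + 25*sqrt(82) ≈ 532.63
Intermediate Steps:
R(V, S) = sqrt(S**2 + V**2)
U(J) = J/2 (U(J) = J*(1/2) = J/2)
O(p, w) = 5*sqrt(p**2 + w**2)
(O(U(5), 2) + R(7, -1))**2 = (5*sqrt(((1/2)*5)**2 + 2**2) + sqrt((-1)**2 + 7**2))**2 = (5*sqrt((5/2)**2 + 4) + sqrt(1 + 49))**2 = (5*sqrt(25/4 + 4) + sqrt(50))**2 = (5*sqrt(41/4) + 5*sqrt(2))**2 = (5*(sqrt(41)/2) + 5*sqrt(2))**2 = (5*sqrt(41)/2 + 5*sqrt(2))**2 = (5*sqrt(2) + 5*sqrt(41)/2)**2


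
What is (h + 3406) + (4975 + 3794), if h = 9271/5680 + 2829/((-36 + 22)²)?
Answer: 3393017459/278320 ≈ 12191.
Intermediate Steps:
h = 4471459/278320 (h = 9271*(1/5680) + 2829/((-14)²) = 9271/5680 + 2829/196 = 4471459/278320 ≈ 16.066)
(h + 3406) + (4975 + 3794) = (4471459/278320 + 3406) + (4975 + 3794) = 952429379/278320 + 8769 = 3393017459/278320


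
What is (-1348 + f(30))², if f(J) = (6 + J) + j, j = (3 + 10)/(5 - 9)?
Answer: 27678121/16 ≈ 1.7299e+6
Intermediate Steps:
j = -13/4 (j = 13/(-4) = 13*(-¼) = -13/4 ≈ -3.2500)
f(J) = 11/4 + J (f(J) = (6 + J) - 13/4 = 11/4 + J)
(-1348 + f(30))² = (-1348 + (11/4 + 30))² = (-1348 + 131/4)² = (-5261/4)² = 27678121/16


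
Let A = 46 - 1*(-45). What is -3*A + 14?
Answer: -259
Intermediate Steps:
A = 91 (A = 46 + 45 = 91)
-3*A + 14 = -3*91 + 14 = -273 + 14 = -259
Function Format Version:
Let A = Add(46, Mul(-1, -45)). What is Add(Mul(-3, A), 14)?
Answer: -259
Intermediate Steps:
A = 91 (A = Add(46, 45) = 91)
Add(Mul(-3, A), 14) = Add(Mul(-3, 91), 14) = Add(-273, 14) = -259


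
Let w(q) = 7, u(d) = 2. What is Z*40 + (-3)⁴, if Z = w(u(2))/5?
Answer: 137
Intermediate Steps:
Z = 7/5 ≈ 1.4000
Z*40 + (-3)⁴ = (7/5)*40 + (-3)⁴ = 56 + 81 = 137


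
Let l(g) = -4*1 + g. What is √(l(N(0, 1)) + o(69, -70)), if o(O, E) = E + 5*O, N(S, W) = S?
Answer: √271 ≈ 16.462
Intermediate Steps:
l(g) = -4 + g
√(l(N(0, 1)) + o(69, -70)) = √((-4 + 0) + (-70 + 5*69)) = √(-4 + (-70 + 345)) = √(-4 + 275) = √271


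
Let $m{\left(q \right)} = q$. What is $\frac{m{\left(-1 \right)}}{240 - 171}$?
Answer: $- \frac{1}{69} \approx -0.014493$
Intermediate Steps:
$\frac{m{\left(-1 \right)}}{240 - 171} = - \frac{1}{240 - 171} = - \frac{1}{69}$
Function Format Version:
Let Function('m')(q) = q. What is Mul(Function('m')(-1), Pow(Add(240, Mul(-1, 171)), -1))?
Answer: Rational(-1, 69) ≈ -0.014493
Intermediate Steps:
Mul(Function('m')(-1), Pow(Add(240, Mul(-1, 171)), -1)) = Mul(-1, Pow(Add(240, Mul(-1, 171)), -1)) = Mul(-1, Pow(Add(240, -171), -1)) = Mul(-1, Pow(69, -1)) = Mul(-1, Rational(1, 69)) = Rational(-1, 69)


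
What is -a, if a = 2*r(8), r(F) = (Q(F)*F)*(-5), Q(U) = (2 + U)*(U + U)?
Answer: 12800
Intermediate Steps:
Q(U) = 2*U*(2 + U) (Q(U) = (2 + U)*(2*U) = 2*U*(2 + U))
r(F) = -10*F**2*(2 + F) (r(F) = ((2*F*(2 + F))*F)*(-5) = (2*F**2*(2 + F))*(-5) = -10*F**2*(2 + F))
a = -12800 (a = 2*(10*8**2*(-2 - 1*8)) = 2*(10*64*(-2 - 8)) = 2*(10*64*(-10)) = 2*(-6400) = -12800)
-a = -1*(-12800) = 12800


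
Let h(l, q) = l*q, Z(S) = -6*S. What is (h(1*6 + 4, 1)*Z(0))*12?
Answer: 0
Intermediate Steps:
(h(1*6 + 4, 1)*Z(0))*12 = (((1*6 + 4)*1)*(-6*0))*12 = (((6 + 4)*1)*0)*12 = ((10*1)*0)*12 = (10*0)*12 = 0*12 = 0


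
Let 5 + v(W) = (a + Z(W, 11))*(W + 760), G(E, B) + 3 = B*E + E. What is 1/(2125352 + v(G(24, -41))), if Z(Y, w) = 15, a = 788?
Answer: 1/1962338 ≈ 5.0960e-7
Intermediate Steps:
G(E, B) = -3 + E + B*E (G(E, B) = -3 + (B*E + E) = -3 + (E + B*E) = -3 + E + B*E)
v(W) = 610275 + 803*W (v(W) = -5 + (788 + 15)*(W + 760) = -5 + 803*(760 + W) = -5 + (610280 + 803*W) = 610275 + 803*W)
1/(2125352 + v(G(24, -41))) = 1/(2125352 + (610275 + 803*(-3 + 24 - 41*24))) = 1/(2125352 + (610275 + 803*(-3 + 24 - 984))) = 1/(2125352 + (610275 + 803*(-963))) = 1/(2125352 + (610275 - 773289)) = 1/(2125352 - 163014) = 1/1962338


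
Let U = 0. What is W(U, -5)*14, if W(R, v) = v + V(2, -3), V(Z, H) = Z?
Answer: -42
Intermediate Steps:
W(R, v) = 2 + v (W(R, v) = v + 2 = 2 + v)
W(U, -5)*14 = (2 - 5)*14 = -3*14 = -42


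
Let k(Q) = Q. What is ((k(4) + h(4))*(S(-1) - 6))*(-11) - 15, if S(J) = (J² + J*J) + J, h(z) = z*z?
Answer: 1085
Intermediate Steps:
h(z) = z²
S(J) = J + 2*J² (S(J) = (J² + J²) + J = 2*J² + J = J + 2*J²)
((k(4) + h(4))*(S(-1) - 6))*(-11) - 15 = ((4 + 4²)*(-(1 + 2*(-1)) - 6))*(-11) - 15 = ((4 + 16)*(-(1 - 2) - 6))*(-11) - 15 = (20*(-1*(-1) - 6))*(-11) - 15 = (20*(1 - 6))*(-11) - 15 = (20*(-5))*(-11) - 15 = -100*(-11) - 15 = 1100 - 15 = 1085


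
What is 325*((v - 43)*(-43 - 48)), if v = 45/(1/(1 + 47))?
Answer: -62610275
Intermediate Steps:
v = 2160 (v = 45/(1/48) = 45*48 = 2160)
325*((v - 43)*(-43 - 48)) = 325*((2160 - 43)*(-43 - 48)) = 325*(2117*(-91)) = 325*(-192647) = -62610275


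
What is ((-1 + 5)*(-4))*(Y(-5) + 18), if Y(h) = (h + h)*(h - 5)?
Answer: -1888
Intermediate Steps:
Y(h) = 2*h*(-5 + h) (Y(h) = (2*h)*(-5 + h) = 2*h*(-5 + h))
((-1 + 5)*(-4))*(Y(-5) + 18) = ((-1 + 5)*(-4))*(2*(-5)*(-5 - 5) + 18) = (4*(-4))*(2*(-5)*(-10) + 18) = -16*(100 + 18) = -16*118 = -1888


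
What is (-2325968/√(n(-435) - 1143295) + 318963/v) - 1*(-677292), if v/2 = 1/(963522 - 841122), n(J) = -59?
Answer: 19521212892 + 1162984*I*√1143354/571677 ≈ 1.9521e+10 + 2175.3*I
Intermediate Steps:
v = 1/61200 (v = 2/(963522 - 841122) = 2/122400 = 2*(1/122400) = 1/61200 ≈ 1.6340e-5)
(-2325968/√(n(-435) - 1143295) + 318963/v) - 1*(-677292) = (-2325968/√(-59 - 1143295) + 318963/(1/61200)) - 1*(-677292) = (-2325968*(-I*√1143354/1143354) + 318963*61200) + 677292 = (-2325968*(-I*√1143354/1143354) + 19520535600) + 677292 = (-(-1162984)*I*√1143354/571677 + 19520535600) + 677292 = (1162984*I*√1143354/571677 + 19520535600) + 677292 = (19520535600 + 1162984*I*√1143354/571677) + 677292 = 19521212892 + 1162984*I*√1143354/571677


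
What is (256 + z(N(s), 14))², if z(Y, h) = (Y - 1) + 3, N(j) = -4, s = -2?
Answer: 64516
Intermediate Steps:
z(Y, h) = 2 + Y (z(Y, h) = (-1 + Y) + 3 = 2 + Y)
(256 + z(N(s), 14))² = (256 + (2 - 4))² = (256 - 2)² = 254² = 64516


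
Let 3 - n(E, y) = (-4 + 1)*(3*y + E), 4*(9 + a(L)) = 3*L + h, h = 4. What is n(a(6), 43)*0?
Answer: 0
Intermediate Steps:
a(L) = -8 + 3*L/4 (a(L) = -9 + (3*L + 4)/4 = -9 + (4 + 3*L)/4 = -9 + (1 + 3*L/4) = -8 + 3*L/4)
n(E, y) = 3 + 3*E + 9*y (n(E, y) = 3 - (-4 + 1)*(3*y + E) = 3 - (-3)*(E + 3*y) = 3 - (-9*y - 3*E) = 3 + (3*E + 9*y) = 3 + 3*E + 9*y)
n(a(6), 43)*0 = (3 + 3*(-8 + (¾)*6) + 9*43)*0 = (3 + 3*(-8 + 9/2) + 387)*0 = (3 + 3*(-7/2) + 387)*0 = (3 - 21/2 + 387)*0 = (759/2)*0 = 0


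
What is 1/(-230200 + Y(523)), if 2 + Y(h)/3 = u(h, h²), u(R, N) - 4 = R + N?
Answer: 1/591962 ≈ 1.6893e-6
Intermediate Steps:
u(R, N) = 4 + N + R (u(R, N) = 4 + (R + N) = 4 + (N + R) = 4 + N + R)
Y(h) = 6 + 3*h + 3*h² (Y(h) = -6 + 3*(4 + h² + h) = -6 + 3*(4 + h + h²) = -6 + (12 + 3*h + 3*h²) = 6 + 3*h + 3*h²)
1/(-230200 + Y(523)) = 1/(-230200 + (6 + 3*523 + 3*523²)) = 1/(-230200 + (6 + 1569 + 3*273529)) = 1/(-230200 + (6 + 1569 + 820587)) = 1/(-230200 + 822162) = 1/591962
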